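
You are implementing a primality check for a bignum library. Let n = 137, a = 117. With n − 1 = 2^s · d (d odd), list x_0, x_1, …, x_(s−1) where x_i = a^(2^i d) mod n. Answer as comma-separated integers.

n − 1 = 136 = 2^3 · 17, so s = 3 and d = 17.
x_0 = 117^17 mod 137 = 96.
x_1 = 96^2 mod 137 = 37.
x_2 = 37^2 mod 137 = 136.

96, 37, 136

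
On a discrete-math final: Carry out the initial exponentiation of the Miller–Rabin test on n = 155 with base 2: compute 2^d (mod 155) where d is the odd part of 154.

n − 1 = 154 = 2^1 · 77, so s = 1 and d = 77.
Repeated squaring mod 155: 2^1 ≡ 2, 2^2 ≡ 4, 2^4 ≡ 16, 2^8 ≡ 101, 2^16 ≡ 126, 2^32 ≡ 66, 2^64 ≡ 16.
77 = 64 + 8 + 4 + 1, so 2^77 ≡ 16·101·16·2 ≡ 97 (mod 155).

97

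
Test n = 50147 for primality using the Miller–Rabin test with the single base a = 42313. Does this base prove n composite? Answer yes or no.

n − 1 = 50146 = 2^1 · 25073, so s = 1 and d = 25073.
x_0 = 42313^25073 mod 50147 = 50146.
x_0 = 50146 ≡ −1, so 42313 is not a witness.

no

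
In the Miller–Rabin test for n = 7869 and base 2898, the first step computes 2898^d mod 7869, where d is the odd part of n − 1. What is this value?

6972

n − 1 = 7868 = 2^2 · 1967, so s = 2 and d = 1967.
Repeated squaring mod 7869: 2898^1 ≡ 2898, 2898^2 ≡ 2181, 2898^4 ≡ 3885, 2898^8 ≡ 483, 2898^16 ≡ 5088, 2898^32 ≡ 6603, 2898^64 ≡ 5349, 2898^128 ≡ 117, 2898^256 ≡ 5820, 2898^512 ≡ 4224, 2898^1024 ≡ 3153.
1967 = 1024 + 512 + 256 + 128 + 32 + 8 + 4 + 2 + 1, so 2898^1967 ≡ 3153·4224·5820·117·6603·483·3885·2181·2898 ≡ 6972 (mod 7869).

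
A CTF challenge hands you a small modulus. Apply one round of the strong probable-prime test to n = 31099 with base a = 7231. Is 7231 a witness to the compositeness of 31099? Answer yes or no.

yes

n − 1 = 31098 = 2^1 · 15549, so s = 1 and d = 15549.
Repeated squaring mod 31099: 7231^1 ≡ 7231, 7231^2 ≡ 9942, 7231^4 ≡ 10742, 7231^8 ≡ 13274, 7231^16 ≡ 23241, 7231^32 ≡ 16649, 7231^64 ≡ 3814, 7231^128 ≡ 23363, 7231^256 ≡ 11220, 7231^512 ≡ 30747, 7231^1024 ≡ 30607, 7231^2048 ≡ 24371, 7231^4096 ≡ 16939, 7231^8192 ≡ 10347.
15549 = 8192 + 4096 + 2048 + 1024 + 128 + 32 + 16 + 8 + 4 + 1, so 7231^15549 ≡ 10347·16939·24371·30607·23363·16649·23241·13274·10742·7231 ≡ 15316 (mod 31099).
x_0 = 7231^15549 mod 31099 = 15316.
x_0 ∉ {1, 31098} and s = 1, so 7231 is a Miller–Rabin witness and 31099 is composite.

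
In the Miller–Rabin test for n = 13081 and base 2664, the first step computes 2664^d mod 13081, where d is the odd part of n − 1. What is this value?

11985

n − 1 = 13080 = 2^3 · 1635, so s = 3 and d = 1635.
2664^1635 mod 13081 = 11985.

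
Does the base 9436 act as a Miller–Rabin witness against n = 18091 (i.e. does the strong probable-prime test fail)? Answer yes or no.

yes

n − 1 = 18090 = 2^1 · 9045, so s = 1 and d = 9045.
x_0 = 9436^9045 mod 18091 = 15229.
x_0 ∉ {1, 18090} and s = 1, so 9436 is a Miller–Rabin witness and 18091 is composite.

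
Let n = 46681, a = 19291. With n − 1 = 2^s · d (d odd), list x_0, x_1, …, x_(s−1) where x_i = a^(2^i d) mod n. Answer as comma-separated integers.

46680, 1, 1

n − 1 = 46680 = 2^3 · 5835, so s = 3 and d = 5835.
x_0 = 19291^5835 mod 46681 = 46680.
x_1 = 46680^2 mod 46681 = 1.
x_2 = 1^2 mod 46681 = 1.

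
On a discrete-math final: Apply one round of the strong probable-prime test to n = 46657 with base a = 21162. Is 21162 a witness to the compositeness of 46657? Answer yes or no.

no

n − 1 = 46656 = 2^6 · 729, so s = 6 and d = 729.
Repeated squaring mod 46657: 21162^1 ≡ 21162, 21162^2 ≡ 16358, 21162^4 ≡ 6269, 21162^8 ≡ 15167, 21162^16 ≡ 18879, 21162^32 ≡ 3818, 21162^64 ≡ 20140, 21162^128 ≡ 30299, 21162^256 ≡ 6269, 21162^512 ≡ 15167.
729 = 512 + 128 + 64 + 16 + 8 + 1, so 21162^729 ≡ 15167·30299·20140·18879·15167·21162 ≡ 10551 (mod 46657).
x_0 = 21162^729 mod 46657 = 10551.
x_0 is neither 1 nor 46656, so continue squaring.
x_1 = 10551^2 mod 46657 = 46656.
x_1 ≡ −1, so 21162 is not a witness.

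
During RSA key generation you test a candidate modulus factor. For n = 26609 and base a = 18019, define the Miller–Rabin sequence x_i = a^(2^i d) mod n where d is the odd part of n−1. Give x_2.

n − 1 = 26608 = 2^4 · 1663, so s = 4 and d = 1663.
x_0 = 18019^1663 mod 26609 = 11485.
x_1 = 11485^2 mod 26609 = 4412.
x_2 = 4412^2 mod 26609 = 14565.

14565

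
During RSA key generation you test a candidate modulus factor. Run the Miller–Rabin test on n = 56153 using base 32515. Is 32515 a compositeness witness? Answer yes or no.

n − 1 = 56152 = 2^3 · 7019, so s = 3 and d = 7019.
By repeated squaring, 32515^7019 ≡ 32282 (mod 56153).
x_0 = 32515^7019 mod 56153 = 32282.
x_0 is neither 1 nor 56152, so continue squaring.
x_1 = 32282^2 mod 56153 = 40150.
x_2 = 40150^2 mod 56153 = 38329.
Reached i = s−1 = 2 without hitting −1: 32515 is a Miller–Rabin witness and 56153 is composite.

yes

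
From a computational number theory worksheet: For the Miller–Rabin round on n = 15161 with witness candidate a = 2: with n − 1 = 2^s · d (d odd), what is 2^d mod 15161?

4482

n − 1 = 15160 = 2^3 · 1895, so s = 3 and d = 1895.
2^1895 mod 15161 = 4482.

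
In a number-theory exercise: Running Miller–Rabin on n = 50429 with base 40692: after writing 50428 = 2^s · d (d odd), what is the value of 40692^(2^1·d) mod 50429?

25545

n − 1 = 50428 = 2^2 · 12607, so s = 2 and d = 12607.
x_0 = 40692^12607 mod 50429 = 17498.
x_1 = 17498^2 mod 50429 = 25545.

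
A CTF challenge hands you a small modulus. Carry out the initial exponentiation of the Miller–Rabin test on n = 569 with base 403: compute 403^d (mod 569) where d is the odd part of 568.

277

n − 1 = 568 = 2^3 · 71, so s = 3 and d = 71.
403^71 mod 569 = 277.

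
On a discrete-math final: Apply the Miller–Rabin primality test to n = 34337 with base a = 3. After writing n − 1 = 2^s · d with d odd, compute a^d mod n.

n − 1 = 34336 = 2^5 · 1073, so s = 5 and d = 1073.
3^1073 mod 34337 = 15451.

15451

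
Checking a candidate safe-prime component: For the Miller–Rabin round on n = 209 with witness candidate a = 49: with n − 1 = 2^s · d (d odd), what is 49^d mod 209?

125

n − 1 = 208 = 2^4 · 13, so s = 4 and d = 13.
49^13 mod 209 = 125.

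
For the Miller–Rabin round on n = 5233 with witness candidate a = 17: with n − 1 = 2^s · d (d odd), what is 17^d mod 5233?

4441

n − 1 = 5232 = 2^4 · 327, so s = 4 and d = 327.
17^327 mod 5233 = 4441.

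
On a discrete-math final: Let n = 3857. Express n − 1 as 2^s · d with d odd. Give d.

241

Halving: 3856 → 1928 → 964 → 482 → 241; 241 is odd.
So 3856 = 2^4 · 241.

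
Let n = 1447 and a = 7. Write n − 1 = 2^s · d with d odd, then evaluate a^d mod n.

n − 1 = 1446 = 2^1 · 723, so s = 1 and d = 723.
7^723 mod 1447 = 1.

1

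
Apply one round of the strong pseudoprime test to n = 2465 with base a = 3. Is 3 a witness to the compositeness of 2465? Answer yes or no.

n − 1 = 2464 = 2^5 · 77, so s = 5 and d = 77.
Repeated squaring mod 2465: 3^1 ≡ 3, 3^2 ≡ 9, 3^4 ≡ 81, 3^8 ≡ 1631, 3^16 ≡ 426, 3^32 ≡ 1531, 3^64 ≡ 2211.
77 = 64 + 8 + 4 + 1, so 3^77 ≡ 2211·1631·81·3 ≡ 2018 (mod 2465).
x_0 = 3^77 mod 2465 = 2018.
x_0 is neither 1 nor 2464, so continue squaring.
x_1 = 2018^2 mod 2465 = 144.
x_2 = 144^2 mod 2465 = 1016.
x_3 = 1016^2 mod 2465 = 1886.
x_4 = 1886^2 mod 2465 = 1.
x_4 = 1 but x_3 ≠ ±1, a nontrivial square root of 1 — 3 is a witness and 2465 is composite.

yes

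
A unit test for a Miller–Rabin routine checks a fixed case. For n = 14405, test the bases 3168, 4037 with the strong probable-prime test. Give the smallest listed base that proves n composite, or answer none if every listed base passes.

3168

n − 1 = 14404 = 2^2 · 3601, so s = 2 and d = 3601.
Base 3168: x_0 = 3168^3601 mod 14405 = 73. x_0 is neither 1 nor 14404, so continue squaring. x_1 = 73^2 mod 14405 = 5329. Reached i = s−1 = 1 without hitting −1: 3168 is a Miller–Rabin witness and 14405 is composite.
Base 4037: x_0 = 4037^3601 mod 14405 = 14042. x_0 is neither 1 nor 14404, so continue squaring. x_1 = 14042^2 mod 14405 = 2124. Reached i = s−1 = 1 without hitting −1: 4037 is a Miller–Rabin witness and 14405 is composite.
The smallest witness among the given bases is 3168.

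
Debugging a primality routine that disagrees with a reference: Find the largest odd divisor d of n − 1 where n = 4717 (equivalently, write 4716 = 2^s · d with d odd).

Halving: 4716 → 2358 → 1179; 1179 is odd.
So 4716 = 2^2 · 1179.

1179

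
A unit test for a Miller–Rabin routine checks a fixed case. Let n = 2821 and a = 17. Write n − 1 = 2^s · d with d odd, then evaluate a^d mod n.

n − 1 = 2820 = 2^2 · 705, so s = 2 and d = 705.
Repeated squaring mod 2821: 17^1 ≡ 17, 17^2 ≡ 289, 17^4 ≡ 1712, 17^8 ≡ 2746, 17^16 ≡ 2804, 17^32 ≡ 289, 17^64 ≡ 1712, 17^128 ≡ 2746, 17^256 ≡ 2804, 17^512 ≡ 289.
705 = 512 + 128 + 64 + 1, so 17^705 ≡ 289·2746·1712·17 ≡ 2820 (mod 2821).

2820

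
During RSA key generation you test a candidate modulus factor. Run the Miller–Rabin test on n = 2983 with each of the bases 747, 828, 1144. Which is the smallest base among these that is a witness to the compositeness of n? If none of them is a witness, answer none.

747

n − 1 = 2982 = 2^1 · 1491, so s = 1 and d = 1491.
Base 747: x_0 = 747^1491 mod 2983 = 2728. x_0 ∉ {1, 2982} and s = 1, so 747 is a Miller–Rabin witness and 2983 is composite.
Base 828: x_0 = 828^1491 mod 2983 = 2794. x_0 ∉ {1, 2982} and s = 1, so 828 is a Miller–Rabin witness and 2983 is composite.
Base 1144: x_0 = 1144^1491 mod 2983 = 125. x_0 ∉ {1, 2982} and s = 1, so 1144 is a Miller–Rabin witness and 2983 is composite.
The smallest witness among the given bases is 747.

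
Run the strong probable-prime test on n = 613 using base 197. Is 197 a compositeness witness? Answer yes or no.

n − 1 = 612 = 2^2 · 153, so s = 2 and d = 153.
x_0 = 197^153 mod 613 = 1.
x_0 = 1, so 197 is not a witness.

no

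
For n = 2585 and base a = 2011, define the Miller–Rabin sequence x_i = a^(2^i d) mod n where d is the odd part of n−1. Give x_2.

741

n − 1 = 2584 = 2^3 · 323, so s = 3 and d = 323.
x_0 = 2011^323 mod 2585 = 366.
x_1 = 366^2 mod 2585 = 2121.
x_2 = 2121^2 mod 2585 = 741.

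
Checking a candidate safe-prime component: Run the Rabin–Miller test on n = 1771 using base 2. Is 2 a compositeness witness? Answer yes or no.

yes

n − 1 = 1770 = 2^1 · 885, so s = 1 and d = 885.
x_0 = 2^885 mod 1771 = 1044.
x_0 ∉ {1, 1770} and s = 1, so 2 is a Miller–Rabin witness and 1771 is composite.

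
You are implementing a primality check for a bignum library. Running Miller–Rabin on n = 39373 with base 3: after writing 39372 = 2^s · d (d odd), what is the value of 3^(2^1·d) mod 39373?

n − 1 = 39372 = 2^2 · 9843, so s = 2 and d = 9843.
x_0 = 3^9843 mod 39373 = 39372.
x_1 = 39372^2 mod 39373 = 1.

1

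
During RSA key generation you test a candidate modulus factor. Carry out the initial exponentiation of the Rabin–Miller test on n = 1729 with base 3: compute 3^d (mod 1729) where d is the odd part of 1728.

664

n − 1 = 1728 = 2^6 · 27, so s = 6 and d = 27.
Repeated squaring mod 1729: 3^1 ≡ 3, 3^2 ≡ 9, 3^4 ≡ 81, 3^8 ≡ 1374, 3^16 ≡ 1537.
27 = 16 + 8 + 2 + 1, so 3^27 ≡ 1537·1374·9·3 ≡ 664 (mod 1729).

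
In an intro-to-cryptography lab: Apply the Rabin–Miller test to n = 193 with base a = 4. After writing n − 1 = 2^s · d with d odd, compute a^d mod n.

n − 1 = 192 = 2^6 · 3, so s = 6 and d = 3.
4^3 mod 193 = 64.

64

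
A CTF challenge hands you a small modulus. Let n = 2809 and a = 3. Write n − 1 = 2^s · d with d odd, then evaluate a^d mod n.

2249

n − 1 = 2808 = 2^3 · 351, so s = 3 and d = 351.
Repeated squaring mod 2809: 3^1 ≡ 3, 3^2 ≡ 9, 3^4 ≡ 81, 3^8 ≡ 943, 3^16 ≡ 1605, 3^32 ≡ 172, 3^64 ≡ 1494, 3^128 ≡ 1690, 3^256 ≡ 2156.
351 = 256 + 64 + 16 + 8 + 4 + 2 + 1, so 3^351 ≡ 2156·1494·1605·943·81·9·3 ≡ 2249 (mod 2809).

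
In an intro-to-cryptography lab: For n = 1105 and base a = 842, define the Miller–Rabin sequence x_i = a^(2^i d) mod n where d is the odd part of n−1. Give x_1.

n − 1 = 1104 = 2^4 · 69, so s = 4 and d = 69.
By repeated squaring, 842^69 ≡ 467 (mod 1105).
x_0 = 467.
x_1 = 467^2 mod 1105 = 404.

404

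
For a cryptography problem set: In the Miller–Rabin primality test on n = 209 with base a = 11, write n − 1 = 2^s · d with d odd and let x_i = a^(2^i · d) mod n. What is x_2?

n − 1 = 208 = 2^4 · 13, so s = 4 and d = 13.
x_0 = 11^13 mod 209 = 11.
x_1 = 11^2 mod 209 = 121.
x_2 = 121^2 mod 209 = 11.

11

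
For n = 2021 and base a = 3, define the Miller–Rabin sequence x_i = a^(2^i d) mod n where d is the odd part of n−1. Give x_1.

1901

n − 1 = 2020 = 2^2 · 505, so s = 2 and d = 505.
x_0 = 3^505 mod 2021 = 1379.
x_1 = 1379^2 mod 2021 = 1901.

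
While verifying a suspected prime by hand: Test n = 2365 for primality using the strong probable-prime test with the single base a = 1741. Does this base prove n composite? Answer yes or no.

yes

n − 1 = 2364 = 2^2 · 591, so s = 2 and d = 591.
x_0 = 1741^591 mod 2365 = 1521.
x_0 is neither 1 nor 2364, so continue squaring.
x_1 = 1521^2 mod 2365 = 471.
Reached i = s−1 = 1 without hitting −1: 1741 is a Miller–Rabin witness and 2365 is composite.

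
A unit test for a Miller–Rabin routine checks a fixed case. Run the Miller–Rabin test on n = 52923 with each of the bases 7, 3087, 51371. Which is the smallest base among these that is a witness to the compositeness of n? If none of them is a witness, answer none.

n − 1 = 52922 = 2^1 · 26461, so s = 1 and d = 26461.
Base 7: x_0 = 7^26461 mod 52923 = 14164. x_0 ∉ {1, 52922} and s = 1, so 7 is a Miller–Rabin witness and 52923 is composite.
Base 3087: x_0 = 3087^26461 mod 52923 = 37758. x_0 ∉ {1, 52922} and s = 1, so 3087 is a Miller–Rabin witness and 52923 is composite.
Base 51371: x_0 = 51371^26461 mod 52923 = 3206. x_0 ∉ {1, 52922} and s = 1, so 51371 is a Miller–Rabin witness and 52923 is composite.
The smallest witness among the given bases is 7.

7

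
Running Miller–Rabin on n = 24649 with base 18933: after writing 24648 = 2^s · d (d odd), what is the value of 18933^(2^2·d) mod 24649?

11619

n − 1 = 24648 = 2^3 · 3081, so s = 3 and d = 3081.
x_0 = 18933^3081 mod 24649 = 15230.
x_1 = 15230^2 mod 24649 = 5810.
x_2 = 5810^2 mod 24649 = 11619.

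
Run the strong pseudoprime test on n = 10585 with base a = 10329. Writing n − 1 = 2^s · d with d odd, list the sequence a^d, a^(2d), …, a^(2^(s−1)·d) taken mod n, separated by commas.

10584, 1, 1

n − 1 = 10584 = 2^3 · 1323, so s = 3 and d = 1323.
x_0 = 10329^1323 mod 10585 = 10584.
x_1 = 10584^2 mod 10585 = 1.
x_2 = 1^2 mod 10585 = 1.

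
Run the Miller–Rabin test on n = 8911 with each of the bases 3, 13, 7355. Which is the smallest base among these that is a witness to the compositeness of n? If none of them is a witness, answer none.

none

n − 1 = 8910 = 2^1 · 4455, so s = 1 and d = 4455.
Base 3: x_0 = 3^4455 mod 8911 = 8910. x_0 = 8910 ≡ −1, so 3 is not a witness.
Base 13: x_0 = 13^4455 mod 8911 = 8910. x_0 = 8910 ≡ −1, so 13 is not a witness.
Base 7355: x_0 = 7355^4455 mod 8911 = 8910. x_0 = 8910 ≡ −1, so 7355 is not a witness.
No listed base is a witness for 8911.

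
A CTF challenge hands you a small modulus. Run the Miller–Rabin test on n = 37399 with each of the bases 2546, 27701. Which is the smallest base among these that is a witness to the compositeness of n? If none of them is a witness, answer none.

n − 1 = 37398 = 2^1 · 18699, so s = 1 and d = 18699.
Base 2546: x_0 = 2546^18699 mod 37399 = 26644. x_0 ∉ {1, 37398} and s = 1, so 2546 is a Miller–Rabin witness and 37399 is composite.
Base 27701: x_0 = 27701^18699 mod 37399 = 9116. x_0 ∉ {1, 37398} and s = 1, so 27701 is a Miller–Rabin witness and 37399 is composite.
The smallest witness among the given bases is 2546.

2546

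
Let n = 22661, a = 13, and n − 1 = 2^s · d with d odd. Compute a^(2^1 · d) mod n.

n − 1 = 22660 = 2^2 · 5665, so s = 2 and d = 5665.
x_0 = 13^5665 mod 22661 = 1917.
x_1 = 1917^2 mod 22661 = 3807.

3807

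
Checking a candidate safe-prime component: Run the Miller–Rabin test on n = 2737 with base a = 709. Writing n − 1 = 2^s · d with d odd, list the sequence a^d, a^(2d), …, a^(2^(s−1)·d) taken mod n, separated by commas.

1723, 1821, 1534, 2073

n − 1 = 2736 = 2^4 · 171, so s = 4 and d = 171.
x_0 = 709^171 mod 2737 = 1723.
x_1 = 1723^2 mod 2737 = 1821.
x_2 = 1821^2 mod 2737 = 1534.
x_3 = 1534^2 mod 2737 = 2073.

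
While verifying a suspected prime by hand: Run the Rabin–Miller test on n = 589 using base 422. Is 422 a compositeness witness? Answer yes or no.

n − 1 = 588 = 2^2 · 147, so s = 2 and d = 147.
Repeated squaring mod 589: 422^1 ≡ 422, 422^2 ≡ 206, 422^4 ≡ 28, 422^8 ≡ 195, 422^16 ≡ 329, 422^32 ≡ 454, 422^64 ≡ 555, 422^128 ≡ 567.
147 = 128 + 16 + 2 + 1, so 422^147 ≡ 567·329·206·422 ≡ 159 (mod 589).
x_0 = 422^147 mod 589 = 159.
x_0 is neither 1 nor 588, so continue squaring.
x_1 = 159^2 mod 589 = 543.
Reached i = s−1 = 1 without hitting −1: 422 is a Miller–Rabin witness and 589 is composite.

yes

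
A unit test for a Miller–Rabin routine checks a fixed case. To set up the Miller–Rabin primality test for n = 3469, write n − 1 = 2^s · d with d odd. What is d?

Halving: 3468 → 1734 → 867; 867 is odd.
So 3468 = 2^2 · 867.

867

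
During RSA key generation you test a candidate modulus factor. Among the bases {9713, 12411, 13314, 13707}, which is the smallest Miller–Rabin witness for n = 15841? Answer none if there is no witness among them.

12411

n − 1 = 15840 = 2^5 · 495, so s = 5 and d = 495.
Base 9713: x_0 = 9713^495 mod 15841 = 1. x_0 = 1, so 9713 is not a witness.
Base 12411: x_0 = 12411^495 mod 15841 = 8834. x_0 is neither 1 nor 15840, so continue squaring. x_1 = 8834^2 mod 15841 = 6790. x_2 = 6790^2 mod 15841 = 6790. x_3 = 6790^2 mod 15841 = 6790. x_4 = 6790^2 mod 15841 = 6790. Reached i = s−1 = 4 without hitting −1: 12411 is a Miller–Rabin witness and 15841 is composite.
Base 13314: x_0 = 13314^495 mod 15841 = 14476. x_0 is neither 1 nor 15840, so continue squaring. x_1 = 14476^2 mod 15841 = 9828. x_2 = 9828^2 mod 15841 = 7007. x_3 = 7007^2 mod 15841 = 6790. x_4 = 6790^2 mod 15841 = 6790. Reached i = s−1 = 4 without hitting −1: 13314 is a Miller–Rabin witness and 15841 is composite.
Base 13707: x_0 = 13707^495 mod 15841 = 5643. x_0 is neither 1 nor 15840, so continue squaring. x_1 = 5643^2 mod 15841 = 3039. x_2 = 3039^2 mod 15841 = 218. x_3 = 218^2 mod 15841 = 1. x_3 = 1 but x_2 ≠ ±1, a nontrivial square root of 1 — 13707 is a witness and 15841 is composite.
The smallest witness among the given bases is 12411.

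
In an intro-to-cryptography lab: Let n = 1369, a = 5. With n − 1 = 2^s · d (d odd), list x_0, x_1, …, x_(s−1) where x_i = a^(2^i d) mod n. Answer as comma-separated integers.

n − 1 = 1368 = 2^3 · 171, so s = 3 and d = 171.
x_0 = 5^171 mod 1369 = 845.
x_1 = 845^2 mod 1369 = 776.
x_2 = 776^2 mod 1369 = 1185.

845, 776, 1185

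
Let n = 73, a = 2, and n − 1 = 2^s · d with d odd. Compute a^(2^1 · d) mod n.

1

n − 1 = 72 = 2^3 · 9, so s = 3 and d = 9.
x_0 = 2^9 mod 73 = 1.
x_1 = 1^2 mod 73 = 1.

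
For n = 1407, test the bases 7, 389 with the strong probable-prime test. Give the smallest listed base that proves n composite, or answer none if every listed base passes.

n − 1 = 1406 = 2^1 · 703, so s = 1 and d = 703.
Base 7: x_0 = 7^703 mod 1407 = 637. x_0 ∉ {1, 1406} and s = 1, so 7 is a Miller–Rabin witness and 1407 is composite.
Base 389: x_0 = 389^703 mod 1407 = 977. x_0 ∉ {1, 1406} and s = 1, so 389 is a Miller–Rabin witness and 1407 is composite.
The smallest witness among the given bases is 7.

7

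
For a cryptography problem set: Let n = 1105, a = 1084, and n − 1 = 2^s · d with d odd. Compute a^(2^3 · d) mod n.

1

n − 1 = 1104 = 2^4 · 69, so s = 4 and d = 69.
Repeated squaring mod 1105: 1084^1 ≡ 1084, 1084^2 ≡ 441, 1084^4 ≡ 1, 1084^8 ≡ 1, 1084^16 ≡ 1, 1084^32 ≡ 1, 1084^64 ≡ 1.
69 = 64 + 4 + 1, so 1084^69 ≡ 1·1·1084 ≡ 1084 (mod 1105).
x_0 = 1084.
x_1 = 1084^2 mod 1105 = 441.
x_2 = 441^2 mod 1105 = 1.
x_3 = 1^2 mod 1105 = 1.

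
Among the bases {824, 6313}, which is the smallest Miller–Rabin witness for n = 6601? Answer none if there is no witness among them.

none

n − 1 = 6600 = 2^3 · 825, so s = 3 and d = 825.
Base 824: x_0 = 824^825 mod 6601 = 6600. x_0 = 6600 ≡ −1, so 824 is not a witness.
Base 6313: x_0 = 6313^825 mod 6601 = 6600. x_0 = 6600 ≡ −1, so 6313 is not a witness.
No listed base is a witness for 6601.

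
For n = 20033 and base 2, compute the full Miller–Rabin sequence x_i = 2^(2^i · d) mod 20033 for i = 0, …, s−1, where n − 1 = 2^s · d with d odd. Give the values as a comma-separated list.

4747, 16917, 13484, 18781, 4930, 4871

n − 1 = 20032 = 2^6 · 313, so s = 6 and d = 313.
x_0 = 2^313 mod 20033 = 4747.
x_1 = 4747^2 mod 20033 = 16917.
x_2 = 16917^2 mod 20033 = 13484.
x_3 = 13484^2 mod 20033 = 18781.
x_4 = 18781^2 mod 20033 = 4930.
x_5 = 4930^2 mod 20033 = 4871.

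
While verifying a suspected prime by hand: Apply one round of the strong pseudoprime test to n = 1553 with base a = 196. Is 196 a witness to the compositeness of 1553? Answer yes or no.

n − 1 = 1552 = 2^4 · 97, so s = 4 and d = 97.
Repeated squaring mod 1553: 196^1 ≡ 196, 196^2 ≡ 1144, 196^4 ≡ 1110, 196^8 ≡ 571, 196^16 ≡ 1464, 196^32 ≡ 156, 196^64 ≡ 1041.
97 = 64 + 32 + 1, so 196^97 ≡ 1041·156·196 ≡ 881 (mod 1553).
x_0 = 196^97 mod 1553 = 881.
x_0 is neither 1 nor 1552, so continue squaring.
x_1 = 881^2 mod 1553 = 1214.
x_2 = 1214^2 mod 1553 = 1552.
x_2 ≡ −1, so 196 is not a witness.

no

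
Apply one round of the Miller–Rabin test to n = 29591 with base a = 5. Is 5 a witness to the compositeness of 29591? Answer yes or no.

yes

n − 1 = 29590 = 2^1 · 14795, so s = 1 and d = 14795.
x_0 = 5^14795 mod 29591 = 5515.
x_0 ∉ {1, 29590} and s = 1, so 5 is a Miller–Rabin witness and 29591 is composite.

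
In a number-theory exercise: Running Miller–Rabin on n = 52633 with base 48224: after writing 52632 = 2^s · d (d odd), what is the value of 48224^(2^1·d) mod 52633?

44703

n − 1 = 52632 = 2^3 · 6579, so s = 3 and d = 6579.
x_0 = 48224^6579 mod 52633 = 15758.
x_1 = 15758^2 mod 52633 = 44703.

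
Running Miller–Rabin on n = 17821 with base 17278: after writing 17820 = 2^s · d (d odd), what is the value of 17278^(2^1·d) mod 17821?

n − 1 = 17820 = 2^2 · 4455, so s = 2 and d = 4455.
x_0 = 17278^4455 mod 17821 = 924.
x_1 = 924^2 mod 17821 = 16189.

16189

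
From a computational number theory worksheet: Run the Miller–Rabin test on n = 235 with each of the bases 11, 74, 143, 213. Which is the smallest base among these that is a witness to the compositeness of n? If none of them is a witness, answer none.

11

n − 1 = 234 = 2^1 · 117, so s = 1 and d = 117.
Base 11: x_0 = 11^117 mod 235 = 161. x_0 ∉ {1, 234} and s = 1, so 11 is a Miller–Rabin witness and 235 is composite.
Base 74: x_0 = 74^117 mod 235 = 24. x_0 ∉ {1, 234} and s = 1, so 74 is a Miller–Rabin witness and 235 is composite.
Base 143: x_0 = 143^117 mod 235 = 98. x_0 ∉ {1, 234} and s = 1, so 143 is a Miller–Rabin witness and 235 is composite.
Base 213: x_0 = 213^117 mod 235 = 108. x_0 ∉ {1, 234} and s = 1, so 213 is a Miller–Rabin witness and 235 is composite.
The smallest witness among the given bases is 11.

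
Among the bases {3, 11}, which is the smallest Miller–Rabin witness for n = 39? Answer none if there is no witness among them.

n − 1 = 38 = 2^1 · 19, so s = 1 and d = 19.
Base 3: x_0 = 3^19 mod 39 = 3. x_0 ∉ {1, 38} and s = 1, so 3 is a Miller–Rabin witness and 39 is composite.
Base 11: x_0 = 11^19 mod 39 = 2. x_0 ∉ {1, 38} and s = 1, so 11 is a Miller–Rabin witness and 39 is composite.
The smallest witness among the given bases is 3.

3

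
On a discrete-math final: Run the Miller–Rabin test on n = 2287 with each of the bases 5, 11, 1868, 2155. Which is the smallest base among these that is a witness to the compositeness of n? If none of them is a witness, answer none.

none

n − 1 = 2286 = 2^1 · 1143, so s = 1 and d = 1143.
Base 5: x_0 = 5^1143 mod 2287 = 2286. x_0 = 2286 ≡ −1, so 5 is not a witness.
Base 11: x_0 = 11^1143 mod 2287 = 1. x_0 = 1, so 11 is not a witness.
Base 1868: x_0 = 1868^1143 mod 2287 = 1. x_0 = 1, so 1868 is not a witness.
Base 2155: x_0 = 2155^1143 mod 2287 = 1. x_0 = 1, so 2155 is not a witness.
No listed base is a witness for 2287.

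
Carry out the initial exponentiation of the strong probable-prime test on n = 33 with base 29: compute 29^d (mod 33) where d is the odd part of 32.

29

n − 1 = 32 = 2^5 · 1, so s = 5 and d = 1.
29^1 mod 33 = 29.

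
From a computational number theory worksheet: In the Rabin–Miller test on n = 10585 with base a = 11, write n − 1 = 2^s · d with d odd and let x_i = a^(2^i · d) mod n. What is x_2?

291

n − 1 = 10584 = 2^3 · 1323, so s = 3 and d = 1323.
x_0 = 11^1323 mod 10585 = 7436.
x_1 = 7436^2 mod 10585 = 8641.
x_2 = 8641^2 mod 10585 = 291.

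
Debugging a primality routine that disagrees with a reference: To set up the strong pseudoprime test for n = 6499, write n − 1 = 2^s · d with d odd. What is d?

Halving: 6498 → 3249; 3249 is odd.
So 6498 = 2^1 · 3249.

3249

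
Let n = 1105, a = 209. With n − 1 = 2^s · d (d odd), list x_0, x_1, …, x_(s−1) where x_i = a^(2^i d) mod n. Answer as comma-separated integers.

n − 1 = 1104 = 2^4 · 69, so s = 4 and d = 69.
x_0 = 209^69 mod 1105 = 14.
x_1 = 14^2 mod 1105 = 196.
x_2 = 196^2 mod 1105 = 846.
x_3 = 846^2 mod 1105 = 781.

14, 196, 846, 781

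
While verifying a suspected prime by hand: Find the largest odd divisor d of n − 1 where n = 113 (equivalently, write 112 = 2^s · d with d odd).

Halving: 112 → 56 → 28 → 14 → 7; 7 is odd.
So 112 = 2^4 · 7.

7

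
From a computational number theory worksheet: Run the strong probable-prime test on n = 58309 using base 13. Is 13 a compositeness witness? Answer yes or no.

no

n − 1 = 58308 = 2^2 · 14577, so s = 2 and d = 14577.
x_0 = 13^14577 mod 58309 = 58308.
x_0 = 58308 ≡ −1, so 13 is not a witness.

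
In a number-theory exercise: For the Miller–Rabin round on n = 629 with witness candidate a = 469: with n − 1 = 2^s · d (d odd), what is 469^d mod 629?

317

n − 1 = 628 = 2^2 · 157, so s = 2 and d = 157.
469^157 mod 629 = 317.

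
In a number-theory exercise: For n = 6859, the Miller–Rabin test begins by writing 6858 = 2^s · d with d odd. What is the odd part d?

3429

Halving: 6858 → 3429; 3429 is odd.
So 6858 = 2^1 · 3429.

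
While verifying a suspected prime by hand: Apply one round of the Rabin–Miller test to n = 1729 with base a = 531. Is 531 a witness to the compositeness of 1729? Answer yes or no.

yes

n − 1 = 1728 = 2^6 · 27, so s = 6 and d = 27.
x_0 = 531^27 mod 1729 = 265.
x_0 is neither 1 nor 1728, so continue squaring.
x_1 = 265^2 mod 1729 = 1065.
x_2 = 1065^2 mod 1729 = 1.
x_2 = 1 but x_1 ≠ ±1, a nontrivial square root of 1 — 531 is a witness and 1729 is composite.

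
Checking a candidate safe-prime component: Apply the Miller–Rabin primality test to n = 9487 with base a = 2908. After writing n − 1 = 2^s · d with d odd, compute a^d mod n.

n − 1 = 9486 = 2^1 · 4743, so s = 1 and d = 4743.
By repeated squaring, 2908^4743 ≡ 649 (mod 9487).

649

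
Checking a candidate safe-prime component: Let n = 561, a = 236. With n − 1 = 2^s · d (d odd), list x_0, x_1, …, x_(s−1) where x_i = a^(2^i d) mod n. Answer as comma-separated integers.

n − 1 = 560 = 2^4 · 35, so s = 4 and d = 35.
x_0 = 236^35 mod 561 = 485.
x_1 = 485^2 mod 561 = 166.
x_2 = 166^2 mod 561 = 67.
x_3 = 67^2 mod 561 = 1.

485, 166, 67, 1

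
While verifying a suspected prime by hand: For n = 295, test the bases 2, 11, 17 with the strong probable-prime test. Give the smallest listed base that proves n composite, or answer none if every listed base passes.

2

n − 1 = 294 = 2^1 · 147, so s = 1 and d = 147.
Base 2: x_0 = 2^147 mod 295 = 173. x_0 ∉ {1, 294} and s = 1, so 2 is a Miller–Rabin witness and 295 is composite.
Base 11: x_0 = 11^147 mod 295 = 56. x_0 ∉ {1, 294} and s = 1, so 11 is a Miller–Rabin witness and 295 is composite.
Base 17: x_0 = 17^147 mod 295 = 53. x_0 ∉ {1, 294} and s = 1, so 17 is a Miller–Rabin witness and 295 is composite.
The smallest witness among the given bases is 2.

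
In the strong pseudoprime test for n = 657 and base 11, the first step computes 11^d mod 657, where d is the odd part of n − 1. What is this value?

n − 1 = 656 = 2^4 · 41, so s = 4 and d = 41.
11^41 mod 657 = 644.

644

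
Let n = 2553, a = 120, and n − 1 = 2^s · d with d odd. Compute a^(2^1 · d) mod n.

n − 1 = 2552 = 2^3 · 319, so s = 3 and d = 319.
x_0 = 120^319 mod 2553 = 1011.
x_1 = 1011^2 mod 2553 = 921.

921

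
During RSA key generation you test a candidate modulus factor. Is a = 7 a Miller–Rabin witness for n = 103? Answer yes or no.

no

n − 1 = 102 = 2^1 · 51, so s = 1 and d = 51.
x_0 = 7^51 mod 103 = 1.
x_0 = 1, so 7 is not a witness.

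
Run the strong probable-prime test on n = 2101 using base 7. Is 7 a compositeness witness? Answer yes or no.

no

n − 1 = 2100 = 2^2 · 525, so s = 2 and d = 525.
x_0 = 7^525 mod 2101 = 2100.
x_0 = 2100 ≡ −1, so 7 is not a witness.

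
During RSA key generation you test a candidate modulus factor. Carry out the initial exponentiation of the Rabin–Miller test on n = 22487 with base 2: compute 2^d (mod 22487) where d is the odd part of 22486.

4066

n − 1 = 22486 = 2^1 · 11243, so s = 1 and d = 11243.
Repeated squaring mod 22487: 2^1 ≡ 2, 2^2 ≡ 4, 2^4 ≡ 16, 2^8 ≡ 256, 2^16 ≡ 20562, 2^32 ≡ 17757, 2^64 ≡ 20822, 2^128 ≡ 6324, 2^256 ≡ 11090, 2^512 ≡ 6697, 2^1024 ≡ 10731, 2^2048 ≡ 20921, 2^4096 ≡ 1273, 2^8192 ≡ 1465.
11243 = 8192 + 2048 + 512 + 256 + 128 + 64 + 32 + 8 + 2 + 1, so 2^11243 ≡ 1465·20921·6697·11090·6324·20822·17757·256·4·2 ≡ 4066 (mod 22487).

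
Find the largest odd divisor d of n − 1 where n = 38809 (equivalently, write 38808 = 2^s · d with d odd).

4851

Halving: 38808 → 19404 → 9702 → 4851; 4851 is odd.
So 38808 = 2^3 · 4851.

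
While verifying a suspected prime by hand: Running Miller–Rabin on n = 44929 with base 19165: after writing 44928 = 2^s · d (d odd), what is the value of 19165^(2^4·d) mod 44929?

n − 1 = 44928 = 2^7 · 351, so s = 7 and d = 351.
Repeated squaring mod 44929: 19165^1 ≡ 19165, 19165^2 ≡ 2650, 19165^4 ≡ 13576, 19165^8 ≡ 9018, 19165^16 ≡ 2834, 19165^32 ≡ 34194, 19165^64 ≡ 42269, 19165^128 ≡ 21747, 19165^256 ≡ 9355.
351 = 256 + 64 + 16 + 8 + 4 + 2 + 1, so 19165^351 ≡ 9355·42269·2834·9018·13576·2650·19165 ≡ 25117 (mod 44929).
x_0 = 25117.
x_1 = 25117^2 mod 44929 = 15600.
x_2 = 15600^2 mod 44929 = 24536.
x_3 = 24536^2 mod 44929 = 11625.
x_4 = 11625^2 mod 44929 = 39122.

39122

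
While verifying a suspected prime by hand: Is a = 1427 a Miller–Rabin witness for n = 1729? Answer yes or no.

n − 1 = 1728 = 2^6 · 27, so s = 6 and d = 27.
Repeated squaring mod 1729: 1427^1 ≡ 1427, 1427^2 ≡ 1296, 1427^4 ≡ 757, 1427^8 ≡ 750, 1427^16 ≡ 575.
27 = 16 + 8 + 2 + 1, so 1427^27 ≡ 575·750·1296·1427 ≡ 1728 (mod 1729).
x_0 = 1427^27 mod 1729 = 1728.
x_0 = 1728 ≡ −1, so 1427 is not a witness.

no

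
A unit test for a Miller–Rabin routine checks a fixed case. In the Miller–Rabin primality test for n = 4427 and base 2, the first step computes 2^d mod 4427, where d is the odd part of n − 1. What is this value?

n − 1 = 4426 = 2^1 · 2213, so s = 1 and d = 2213.
2^2213 mod 4427 = 1910.

1910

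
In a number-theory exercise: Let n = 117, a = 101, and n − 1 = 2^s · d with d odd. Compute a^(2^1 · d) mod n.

n − 1 = 116 = 2^2 · 29, so s = 2 and d = 29.
x_0 = 101^29 mod 117 = 95.
x_1 = 95^2 mod 117 = 16.

16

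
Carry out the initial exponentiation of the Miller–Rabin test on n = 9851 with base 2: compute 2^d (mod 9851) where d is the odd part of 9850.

9850

n − 1 = 9850 = 2^1 · 4925, so s = 1 and d = 4925.
Repeated squaring mod 9851: 2^1 ≡ 2, 2^2 ≡ 4, 2^4 ≡ 16, 2^8 ≡ 256, 2^16 ≡ 6430, 2^32 ≡ 253, 2^64 ≡ 4903, 2^128 ≡ 2969, 2^256 ≡ 8167, 2^512 ≡ 8619, 2^1024 ≡ 770, 2^2048 ≡ 1840, 2^4096 ≡ 6707.
4925 = 4096 + 512 + 256 + 32 + 16 + 8 + 4 + 1, so 2^4925 ≡ 6707·8619·8167·253·6430·256·16·2 ≡ 9850 (mod 9851).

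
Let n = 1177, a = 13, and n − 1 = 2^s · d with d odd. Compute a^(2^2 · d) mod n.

3

n − 1 = 1176 = 2^3 · 147, so s = 3 and d = 147.
x_0 = 13^147 mod 1177 = 656.
x_1 = 656^2 mod 1177 = 731.
x_2 = 731^2 mod 1177 = 3.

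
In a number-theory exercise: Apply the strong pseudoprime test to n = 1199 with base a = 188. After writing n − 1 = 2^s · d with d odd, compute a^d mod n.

n − 1 = 1198 = 2^1 · 599, so s = 1 and d = 599.
188^599 mod 1199 = 848.

848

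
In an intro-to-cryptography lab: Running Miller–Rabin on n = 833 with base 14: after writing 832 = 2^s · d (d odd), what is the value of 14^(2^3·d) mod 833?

441

n − 1 = 832 = 2^6 · 13, so s = 6 and d = 13.
x_0 = 14^13 mod 833 = 294.
x_1 = 294^2 mod 833 = 637.
x_2 = 637^2 mod 833 = 98.
x_3 = 98^2 mod 833 = 441.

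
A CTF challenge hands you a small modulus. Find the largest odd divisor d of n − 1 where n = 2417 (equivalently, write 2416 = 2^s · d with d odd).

151

Halving: 2416 → 1208 → 604 → 302 → 151; 151 is odd.
So 2416 = 2^4 · 151.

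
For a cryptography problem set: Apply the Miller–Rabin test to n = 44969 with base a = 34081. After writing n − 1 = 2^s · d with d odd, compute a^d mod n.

1293

n − 1 = 44968 = 2^3 · 5621, so s = 3 and d = 5621.
By repeated squaring, 34081^5621 ≡ 1293 (mod 44969).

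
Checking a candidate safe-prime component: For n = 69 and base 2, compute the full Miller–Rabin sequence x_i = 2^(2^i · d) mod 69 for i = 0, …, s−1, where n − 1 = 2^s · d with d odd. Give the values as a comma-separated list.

n − 1 = 68 = 2^2 · 17, so s = 2 and d = 17.
x_0 = 2^17 mod 69 = 41.
x_1 = 41^2 mod 69 = 25.

41, 25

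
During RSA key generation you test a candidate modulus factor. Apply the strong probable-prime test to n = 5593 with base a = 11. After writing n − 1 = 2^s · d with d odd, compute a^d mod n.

743

n − 1 = 5592 = 2^3 · 699, so s = 3 and d = 699.
11^699 mod 5593 = 743.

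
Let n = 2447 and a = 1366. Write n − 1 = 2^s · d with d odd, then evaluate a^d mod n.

2446

n − 1 = 2446 = 2^1 · 1223, so s = 1 and d = 1223.
1366^1223 mod 2447 = 2446.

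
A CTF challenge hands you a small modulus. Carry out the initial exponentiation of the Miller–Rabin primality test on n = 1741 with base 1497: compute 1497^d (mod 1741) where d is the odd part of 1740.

n − 1 = 1740 = 2^2 · 435, so s = 2 and d = 435.
1497^435 mod 1741 = 1682.

1682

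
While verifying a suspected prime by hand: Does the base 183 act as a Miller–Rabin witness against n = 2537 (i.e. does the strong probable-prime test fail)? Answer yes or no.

yes

n − 1 = 2536 = 2^3 · 317, so s = 3 and d = 317.
x_0 = 183^317 mod 2537 = 2142.
x_0 is neither 1 nor 2536, so continue squaring.
x_1 = 2142^2 mod 2537 = 1268.
x_2 = 1268^2 mod 2537 = 1903.
Reached i = s−1 = 2 without hitting −1: 183 is a Miller–Rabin witness and 2537 is composite.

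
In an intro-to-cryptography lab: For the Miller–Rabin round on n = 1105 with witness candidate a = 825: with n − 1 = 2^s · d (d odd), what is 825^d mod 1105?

1045

n − 1 = 1104 = 2^4 · 69, so s = 4 and d = 69.
Repeated squaring mod 1105: 825^1 ≡ 825, 825^2 ≡ 1050, 825^4 ≡ 815, 825^8 ≡ 120, 825^16 ≡ 35, 825^32 ≡ 120, 825^64 ≡ 35.
69 = 64 + 4 + 1, so 825^69 ≡ 35·815·825 ≡ 1045 (mod 1105).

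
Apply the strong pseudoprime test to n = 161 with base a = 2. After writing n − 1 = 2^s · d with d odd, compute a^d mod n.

32

n − 1 = 160 = 2^5 · 5, so s = 5 and d = 5.
2^5 mod 161 = 32.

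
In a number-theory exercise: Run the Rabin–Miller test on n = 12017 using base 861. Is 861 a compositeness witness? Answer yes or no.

n − 1 = 12016 = 2^4 · 751, so s = 4 and d = 751.
x_0 = 861^751 mod 12017 = 10241.
x_0 is neither 1 nor 12016, so continue squaring.
x_1 = 10241^2 mod 12017 = 5722.
x_2 = 5722^2 mod 12017 = 6976.
x_3 = 6976^2 mod 12017 = 7743.
Reached i = s−1 = 3 without hitting −1: 861 is a Miller–Rabin witness and 12017 is composite.

yes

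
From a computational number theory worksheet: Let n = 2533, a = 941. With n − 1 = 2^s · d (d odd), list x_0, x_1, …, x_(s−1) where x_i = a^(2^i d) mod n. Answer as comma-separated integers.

963, 291

n − 1 = 2532 = 2^2 · 633, so s = 2 and d = 633.
x_0 = 941^633 mod 2533 = 963.
x_1 = 963^2 mod 2533 = 291.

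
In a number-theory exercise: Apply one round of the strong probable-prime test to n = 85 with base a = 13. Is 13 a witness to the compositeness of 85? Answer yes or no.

no

n − 1 = 84 = 2^2 · 21, so s = 2 and d = 21.
Repeated squaring mod 85: 13^1 ≡ 13, 13^2 ≡ 84, 13^4 ≡ 1, 13^8 ≡ 1, 13^16 ≡ 1.
21 = 16 + 4 + 1, so 13^21 ≡ 1·1·13 ≡ 13 (mod 85).
x_0 = 13^21 mod 85 = 13.
x_0 is neither 1 nor 84, so continue squaring.
x_1 = 13^2 mod 85 = 84.
x_1 ≡ −1, so 13 is not a witness.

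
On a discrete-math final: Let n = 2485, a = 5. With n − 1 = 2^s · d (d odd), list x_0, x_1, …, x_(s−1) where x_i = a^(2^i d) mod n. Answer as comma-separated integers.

1070, 1800

n − 1 = 2484 = 2^2 · 621, so s = 2 and d = 621.
x_0 = 5^621 mod 2485 = 1070.
x_1 = 1070^2 mod 2485 = 1800.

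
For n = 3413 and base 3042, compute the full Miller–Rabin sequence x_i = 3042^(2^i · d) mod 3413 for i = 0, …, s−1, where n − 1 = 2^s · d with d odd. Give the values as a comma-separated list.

1942, 3412

n − 1 = 3412 = 2^2 · 853, so s = 2 and d = 853.
x_0 = 3042^853 mod 3413 = 1942.
x_1 = 1942^2 mod 3413 = 3412.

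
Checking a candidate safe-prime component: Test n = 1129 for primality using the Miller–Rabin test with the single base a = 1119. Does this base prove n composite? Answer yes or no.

n − 1 = 1128 = 2^3 · 141, so s = 3 and d = 141.
By repeated squaring, 1119^141 ≡ 168 (mod 1129).
x_0 = 1119^141 mod 1129 = 168.
x_0 is neither 1 nor 1128, so continue squaring.
x_1 = 168^2 mod 1129 = 1128.
x_1 ≡ −1, so 1119 is not a witness.

no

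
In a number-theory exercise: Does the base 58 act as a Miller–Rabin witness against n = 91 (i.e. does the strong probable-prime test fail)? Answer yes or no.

yes

n − 1 = 90 = 2^1 · 45, so s = 1 and d = 45.
By repeated squaring, 58^45 ≡ 57 (mod 91).
x_0 = 58^45 mod 91 = 57.
x_0 ∉ {1, 90} and s = 1, so 58 is a Miller–Rabin witness and 91 is composite.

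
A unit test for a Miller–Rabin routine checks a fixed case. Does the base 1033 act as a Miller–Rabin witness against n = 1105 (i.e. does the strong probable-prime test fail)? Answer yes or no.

no

n − 1 = 1104 = 2^4 · 69, so s = 4 and d = 69.
x_0 = 1033^69 mod 1105 = 863.
x_0 is neither 1 nor 1104, so continue squaring.
x_1 = 863^2 mod 1105 = 1104.
x_1 ≡ −1, so 1033 is not a witness.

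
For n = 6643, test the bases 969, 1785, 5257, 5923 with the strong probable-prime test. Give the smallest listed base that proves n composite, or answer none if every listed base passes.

n − 1 = 6642 = 2^1 · 3321, so s = 1 and d = 3321.
Base 969: x_0 = 969^3321 mod 6643 = 2127. x_0 ∉ {1, 6642} and s = 1, so 969 is a Miller–Rabin witness and 6643 is composite.
Base 1785: x_0 = 1785^3321 mod 6643 = 5173. x_0 ∉ {1, 6642} and s = 1, so 1785 is a Miller–Rabin witness and 6643 is composite.
Base 5257: x_0 = 5257^3321 mod 6643 = 5257. x_0 ∉ {1, 6642} and s = 1, so 5257 is a Miller–Rabin witness and 6643 is composite.
Base 5923: x_0 = 5923^3321 mod 6643 = 5923. x_0 ∉ {1, 6642} and s = 1, so 5923 is a Miller–Rabin witness and 6643 is composite.
The smallest witness among the given bases is 969.

969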